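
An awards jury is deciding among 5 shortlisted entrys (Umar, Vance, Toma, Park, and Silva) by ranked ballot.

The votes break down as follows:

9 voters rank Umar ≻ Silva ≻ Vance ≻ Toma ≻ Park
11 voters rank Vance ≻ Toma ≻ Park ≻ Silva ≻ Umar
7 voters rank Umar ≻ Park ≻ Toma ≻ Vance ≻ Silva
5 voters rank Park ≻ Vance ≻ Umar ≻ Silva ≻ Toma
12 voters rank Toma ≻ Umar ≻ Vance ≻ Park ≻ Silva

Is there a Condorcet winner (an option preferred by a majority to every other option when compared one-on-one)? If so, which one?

No Condorcet winner

Head-to-head results (44 voters total):
Umar vs Vance: Umar wins 28–16.
Umar vs Toma: Toma wins 23–21.
Umar vs Park: Umar wins 28–16.
Umar vs Silva: Umar wins 33–11.
Vance vs Toma: Vance wins 25–19.
Vance vs Park: Vance wins 32–12.
Vance vs Silva: Vance wins 35–9.
Toma vs Park: Toma wins 32–12.
Toma vs Silva: Toma wins 30–14.
Park vs Silva: Park wins 35–9.
No candidate beats all others: Umar beats Vance beats Toma beats Umar, a majority cycle.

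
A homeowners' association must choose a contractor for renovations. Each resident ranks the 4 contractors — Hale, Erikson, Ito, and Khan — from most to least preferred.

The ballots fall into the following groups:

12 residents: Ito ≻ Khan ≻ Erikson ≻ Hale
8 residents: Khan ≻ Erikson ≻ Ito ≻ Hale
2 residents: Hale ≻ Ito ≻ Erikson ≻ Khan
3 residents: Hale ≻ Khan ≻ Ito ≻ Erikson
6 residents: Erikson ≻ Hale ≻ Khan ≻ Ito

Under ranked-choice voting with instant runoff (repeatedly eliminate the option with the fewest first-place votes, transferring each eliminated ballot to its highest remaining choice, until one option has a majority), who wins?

Round 1: Ito 12, Khan 8, Erikson 6, Hale 5. Hale has the fewest and is eliminated.
Round 2: Ito 14, Khan 11, Erikson 6. Erikson has the fewest and is eliminated.
Round 3: Khan 17, Ito 14. Khan has a majority.

Khan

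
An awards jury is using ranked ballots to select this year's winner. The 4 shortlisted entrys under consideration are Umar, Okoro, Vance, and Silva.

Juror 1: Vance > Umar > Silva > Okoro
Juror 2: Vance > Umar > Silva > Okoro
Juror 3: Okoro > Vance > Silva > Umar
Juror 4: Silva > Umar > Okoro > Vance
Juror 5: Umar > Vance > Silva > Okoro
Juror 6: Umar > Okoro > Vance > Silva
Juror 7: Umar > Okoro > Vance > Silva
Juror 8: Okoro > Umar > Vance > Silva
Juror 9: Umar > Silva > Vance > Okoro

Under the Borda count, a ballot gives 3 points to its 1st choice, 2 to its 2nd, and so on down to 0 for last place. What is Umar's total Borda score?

Borda scores:
  Umar: 2 + 2 + 0 + 2 + 3 + 3 + 3 + 2 + 3 = 20
  Okoro: 0 + 0 + 3 + 1 + 0 + 2 + 2 + 3 + 0 = 11
  Vance: 3 + 3 + 2 + 0 + 2 + 1 + 1 + 1 + 1 = 14
  Silva: 1 + 1 + 1 + 3 + 1 + 0 + 0 + 0 + 2 = 9

20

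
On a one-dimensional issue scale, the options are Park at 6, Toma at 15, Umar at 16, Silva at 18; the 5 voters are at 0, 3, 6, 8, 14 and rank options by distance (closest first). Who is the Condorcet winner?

With single-peaked preferences on a line, the Condorcet winner is the candidate closest to the median voter.
The median voter (position 6) is closest to Park at 6.
Check: Park vs Silva — voters closer to Park: 4 of 5.

Park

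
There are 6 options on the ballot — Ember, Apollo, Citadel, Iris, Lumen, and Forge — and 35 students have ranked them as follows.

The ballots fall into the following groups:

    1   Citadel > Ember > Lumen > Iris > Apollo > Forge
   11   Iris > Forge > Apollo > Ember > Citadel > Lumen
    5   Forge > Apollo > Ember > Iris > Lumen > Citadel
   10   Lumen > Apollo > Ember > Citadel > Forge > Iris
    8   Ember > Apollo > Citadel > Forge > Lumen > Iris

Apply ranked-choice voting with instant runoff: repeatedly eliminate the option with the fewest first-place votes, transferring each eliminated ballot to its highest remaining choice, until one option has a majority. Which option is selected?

Ember

Round 1: Iris 11, Lumen 10, Ember 8, Forge 5, Citadel 1, Apollo 0. Apollo has the fewest and is eliminated.
Round 2: Iris 11, Lumen 10, Ember 8, Forge 5, Citadel 1. Citadel has the fewest and is eliminated.
Round 3: Iris 11, Lumen 10, Ember 9, Forge 5. Forge has the fewest and is eliminated.
Round 4: Ember 14, Iris 11, Lumen 10. Lumen has the fewest and is eliminated.
Round 5: Ember 24, Iris 11. Ember has a majority.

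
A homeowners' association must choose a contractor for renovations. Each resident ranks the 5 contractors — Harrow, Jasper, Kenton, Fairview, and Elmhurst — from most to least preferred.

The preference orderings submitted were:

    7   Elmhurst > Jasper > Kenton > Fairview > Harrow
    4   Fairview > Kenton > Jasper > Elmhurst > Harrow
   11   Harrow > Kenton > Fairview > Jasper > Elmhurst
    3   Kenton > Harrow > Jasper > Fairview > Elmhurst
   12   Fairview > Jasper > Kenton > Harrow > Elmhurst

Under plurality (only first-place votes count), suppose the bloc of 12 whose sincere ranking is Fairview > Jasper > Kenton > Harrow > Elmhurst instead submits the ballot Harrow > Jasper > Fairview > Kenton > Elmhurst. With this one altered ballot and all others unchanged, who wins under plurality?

First-place totals with the altered ballot: Harrow 23, Jasper 0, Kenton 3, Fairview 4, Elmhurst 7.
The switch changes the winner from Fairview to Harrow.

Harrow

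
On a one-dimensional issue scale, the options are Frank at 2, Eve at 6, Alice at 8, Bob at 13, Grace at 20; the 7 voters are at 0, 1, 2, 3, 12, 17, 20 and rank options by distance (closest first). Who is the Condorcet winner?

With single-peaked preferences on a line, the Condorcet winner is the candidate closest to the median voter.
The median voter (position 3) is closest to Frank at 2.
Check: Frank vs Bob — voters closer to Frank: 4 of 7.

Frank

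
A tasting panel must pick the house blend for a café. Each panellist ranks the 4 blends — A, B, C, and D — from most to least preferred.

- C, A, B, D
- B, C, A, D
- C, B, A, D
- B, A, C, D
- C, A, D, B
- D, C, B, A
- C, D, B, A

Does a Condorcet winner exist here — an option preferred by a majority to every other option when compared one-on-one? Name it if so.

C

Head-to-head results (7 voters total):
A vs B: B wins 5–2.
A vs C: C wins 6–1.
A vs D: A wins 5–2.
B vs C: C wins 5–2.
B vs D: B wins 4–3.
C vs D: C wins 6–1.
C beats each rival — A (6–1), B (5–2), D (6–1) — so C is the Condorcet winner.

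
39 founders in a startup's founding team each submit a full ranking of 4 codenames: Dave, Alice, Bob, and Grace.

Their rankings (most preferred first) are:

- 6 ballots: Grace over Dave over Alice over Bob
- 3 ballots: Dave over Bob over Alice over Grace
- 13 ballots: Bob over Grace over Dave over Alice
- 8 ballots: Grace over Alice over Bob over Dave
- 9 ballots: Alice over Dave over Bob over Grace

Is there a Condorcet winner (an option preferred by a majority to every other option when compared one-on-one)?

No

Head-to-head results (39 voters total):
Dave vs Alice: Dave wins 22–17.
Dave vs Bob: Bob wins 21–18.
Dave vs Grace: Grace wins 27–12.
Alice vs Bob: Alice wins 23–16.
Alice vs Grace: Grace wins 27–12.
Bob vs Grace: Bob wins 25–14.
No candidate beats all others: Dave beats Alice beats Bob beats Dave, a majority cycle.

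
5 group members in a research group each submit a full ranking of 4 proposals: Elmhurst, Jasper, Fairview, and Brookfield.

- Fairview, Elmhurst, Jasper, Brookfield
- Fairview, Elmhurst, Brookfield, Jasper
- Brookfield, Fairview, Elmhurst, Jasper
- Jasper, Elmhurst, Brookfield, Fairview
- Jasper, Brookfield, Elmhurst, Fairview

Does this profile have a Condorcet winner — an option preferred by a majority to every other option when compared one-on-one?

Head-to-head results (5 voters total):
Elmhurst vs Jasper: Elmhurst wins 3–2.
Elmhurst vs Fairview: Fairview wins 3–2.
Elmhurst vs Brookfield: Elmhurst wins 3–2.
Jasper vs Fairview: Fairview wins 3–2.
Jasper vs Brookfield: Jasper wins 3–2.
Fairview vs Brookfield: Brookfield wins 3–2.
No candidate beats all others: Elmhurst beats Brookfield beats Fairview beats Elmhurst, a majority cycle.

No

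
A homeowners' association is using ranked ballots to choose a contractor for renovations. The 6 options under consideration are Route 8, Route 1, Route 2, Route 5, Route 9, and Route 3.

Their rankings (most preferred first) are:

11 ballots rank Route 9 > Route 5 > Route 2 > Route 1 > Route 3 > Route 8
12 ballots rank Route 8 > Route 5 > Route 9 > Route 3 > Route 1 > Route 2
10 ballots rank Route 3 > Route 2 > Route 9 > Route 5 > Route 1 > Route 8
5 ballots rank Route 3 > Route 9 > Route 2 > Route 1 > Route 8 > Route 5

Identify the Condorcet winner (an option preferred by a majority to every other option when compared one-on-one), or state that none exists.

Route 9

Head-to-head results (38 voters total):
Route 8 vs Route 1: Route 1 wins 26–12.
Route 8 vs Route 2: Route 2 wins 26–12.
Route 8 vs Route 5: Route 5 wins 21–17.
Route 8 vs Route 9: Route 9 wins 26–12.
Route 8 vs Route 3: Route 3 wins 26–12.
Route 1 vs Route 2: Route 2 wins 26–12.
Route 1 vs Route 5: Route 5 wins 33–5.
Route 1 vs Route 9: Route 9 wins 38–0.
Route 1 vs Route 3: Route 3 wins 27–11.
Route 2 vs Route 5: Route 5 wins 23–15.
Route 2 vs Route 9: Route 9 wins 28–10.
Route 2 vs Route 3: Route 3 wins 27–11.
Route 5 vs Route 9: Route 9 wins 26–12.
Route 5 vs Route 3: Route 5 wins 23–15.
Route 9 vs Route 3: Route 9 wins 23–15.
Route 9 beats each rival — Route 8 (26–12), Route 1 (38–0), Route 2 (28–10), Route 5 (26–12), Route 3 (23–15) — so Route 9 is the Condorcet winner.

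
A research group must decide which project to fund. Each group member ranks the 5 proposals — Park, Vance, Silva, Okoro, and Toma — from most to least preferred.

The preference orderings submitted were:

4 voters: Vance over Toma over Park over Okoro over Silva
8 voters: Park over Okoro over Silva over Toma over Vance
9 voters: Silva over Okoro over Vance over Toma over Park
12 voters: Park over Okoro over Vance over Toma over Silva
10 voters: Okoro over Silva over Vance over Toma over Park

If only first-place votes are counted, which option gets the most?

Park

First-place vote totals:
  Park: 20
  Vance: 4
  Silva: 9
  Okoro: 10
  Toma: 0
Park has the most first-place votes.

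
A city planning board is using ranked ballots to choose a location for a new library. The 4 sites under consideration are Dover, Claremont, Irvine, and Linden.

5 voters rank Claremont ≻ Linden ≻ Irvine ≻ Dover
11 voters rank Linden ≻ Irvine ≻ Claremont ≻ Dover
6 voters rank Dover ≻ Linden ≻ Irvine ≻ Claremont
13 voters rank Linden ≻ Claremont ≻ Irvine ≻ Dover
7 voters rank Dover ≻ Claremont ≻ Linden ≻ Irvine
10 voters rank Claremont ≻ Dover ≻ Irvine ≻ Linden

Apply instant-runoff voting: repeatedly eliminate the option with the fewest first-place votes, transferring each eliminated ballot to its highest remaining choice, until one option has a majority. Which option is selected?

Round 1: Linden 24, Claremont 15, Dover 13, Irvine 0. Irvine has the fewest and is eliminated.
Round 2: Linden 24, Claremont 15, Dover 13. Dover has the fewest and is eliminated.
Round 3: Linden 30, Claremont 22. Linden has a majority.

Linden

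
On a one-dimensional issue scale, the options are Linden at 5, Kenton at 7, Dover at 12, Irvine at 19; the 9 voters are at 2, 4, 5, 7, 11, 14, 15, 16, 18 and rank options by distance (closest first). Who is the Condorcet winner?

Dover

With single-peaked preferences on a line, the Condorcet winner is the candidate closest to the median voter.
The median voter (position 11) is closest to Dover at 12.
Check: Dover vs Kenton — voters closer to Dover: 5 of 9.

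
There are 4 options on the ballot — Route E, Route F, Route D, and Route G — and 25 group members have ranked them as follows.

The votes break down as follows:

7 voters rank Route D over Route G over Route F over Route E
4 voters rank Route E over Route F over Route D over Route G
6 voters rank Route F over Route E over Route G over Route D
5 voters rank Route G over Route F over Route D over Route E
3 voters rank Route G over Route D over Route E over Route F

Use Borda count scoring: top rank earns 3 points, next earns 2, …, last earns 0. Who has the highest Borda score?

Borda scores:
  Route E: 7·0 + 4·3 + 6·2 + 5·0 + 3·1 = 27
  Route F: 7·1 + 4·2 + 6·3 + 5·2 + 3·0 = 43
  Route D: 7·3 + 4·1 + 6·0 + 5·1 + 3·2 = 36
  Route G: 7·2 + 4·0 + 6·1 + 5·3 + 3·3 = 44
Route G has the highest total.

Route G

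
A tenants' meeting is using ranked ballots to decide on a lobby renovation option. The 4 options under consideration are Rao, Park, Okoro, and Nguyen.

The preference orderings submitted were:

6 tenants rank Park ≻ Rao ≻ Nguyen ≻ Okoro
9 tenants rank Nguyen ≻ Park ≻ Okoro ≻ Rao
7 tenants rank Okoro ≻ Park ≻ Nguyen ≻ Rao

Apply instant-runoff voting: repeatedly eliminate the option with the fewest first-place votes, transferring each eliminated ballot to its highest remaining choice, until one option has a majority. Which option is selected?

Nguyen

Round 1: Nguyen 9, Okoro 7, Park 6, Rao 0. Rao has the fewest and is eliminated.
Round 2: Nguyen 9, Okoro 7, Park 6. Park has the fewest and is eliminated.
Round 3: Nguyen 15, Okoro 7. Nguyen has a majority.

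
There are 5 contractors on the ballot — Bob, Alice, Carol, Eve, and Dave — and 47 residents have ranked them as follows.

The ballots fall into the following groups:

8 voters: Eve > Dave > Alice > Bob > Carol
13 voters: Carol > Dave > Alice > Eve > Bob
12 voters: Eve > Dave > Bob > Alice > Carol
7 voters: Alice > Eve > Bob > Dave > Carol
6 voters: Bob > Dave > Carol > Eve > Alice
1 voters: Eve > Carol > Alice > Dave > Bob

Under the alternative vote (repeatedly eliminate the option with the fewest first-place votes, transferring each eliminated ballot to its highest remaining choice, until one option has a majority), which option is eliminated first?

Round 1: Eve 21, Carol 13, Alice 7, Bob 6, Dave 0. Dave has the fewest and is eliminated.
Round 2: Eve 21, Carol 13, Alice 7, Bob 6. Bob has the fewest and is eliminated.
Round 3: Eve 21, Carol 19, Alice 7. Alice has the fewest and is eliminated.
Round 4: Eve 28, Carol 19. Eve has a majority.

Dave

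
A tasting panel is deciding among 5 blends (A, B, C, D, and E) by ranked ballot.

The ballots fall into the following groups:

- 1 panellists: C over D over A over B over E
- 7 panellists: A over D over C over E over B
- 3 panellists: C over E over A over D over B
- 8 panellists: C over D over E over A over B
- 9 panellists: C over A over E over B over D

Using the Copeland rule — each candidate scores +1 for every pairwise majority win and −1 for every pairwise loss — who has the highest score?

Pairwise results:
  A vs B: A wins 28–0.
  A vs C: C wins 21–7.
  A vs D: A wins 19–9.
  A vs E: A wins 17–11.
  B vs C: C wins 28–0.
  B vs D: D wins 19–9.
  B vs E: E wins 27–1.
  C vs D: C wins 21–7.
  C vs E: C wins 28–0.
  D vs E: D wins 16–12.
Copeland scores (wins − losses):
  A: 3 − 1 = 2
  B: 0 − 4 = -4
  C: 4 − 0 = 4
  D: 2 − 2 = 0
  E: 1 − 3 = -2
C has the best Copeland score.

C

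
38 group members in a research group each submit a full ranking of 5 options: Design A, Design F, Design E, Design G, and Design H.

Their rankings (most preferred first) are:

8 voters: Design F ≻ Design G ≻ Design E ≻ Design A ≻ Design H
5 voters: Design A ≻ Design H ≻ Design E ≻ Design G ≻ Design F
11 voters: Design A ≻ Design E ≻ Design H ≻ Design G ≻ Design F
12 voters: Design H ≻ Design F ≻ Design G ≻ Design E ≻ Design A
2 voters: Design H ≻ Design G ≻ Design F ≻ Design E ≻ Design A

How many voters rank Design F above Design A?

Ballots ranking Design F above Design A: 8+12+2 = 22.
Ballots ranking Design A above Design F: 5+11 = 16.
So 22 of 38 voters prefer Design F to Design A.

22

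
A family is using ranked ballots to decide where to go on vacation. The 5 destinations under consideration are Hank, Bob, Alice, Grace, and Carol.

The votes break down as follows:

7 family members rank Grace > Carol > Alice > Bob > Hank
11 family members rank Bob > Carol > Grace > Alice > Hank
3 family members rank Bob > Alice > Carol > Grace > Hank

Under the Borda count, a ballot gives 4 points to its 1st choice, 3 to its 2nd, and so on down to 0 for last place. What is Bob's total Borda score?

63

Borda scores:
  Hank: 7·0 + 11·0 + 3·0 = 0
  Bob: 7·1 + 11·4 + 3·4 = 63
  Alice: 7·2 + 11·1 + 3·3 = 34
  Grace: 7·4 + 11·2 + 3·1 = 53
  Carol: 7·3 + 11·3 + 3·2 = 60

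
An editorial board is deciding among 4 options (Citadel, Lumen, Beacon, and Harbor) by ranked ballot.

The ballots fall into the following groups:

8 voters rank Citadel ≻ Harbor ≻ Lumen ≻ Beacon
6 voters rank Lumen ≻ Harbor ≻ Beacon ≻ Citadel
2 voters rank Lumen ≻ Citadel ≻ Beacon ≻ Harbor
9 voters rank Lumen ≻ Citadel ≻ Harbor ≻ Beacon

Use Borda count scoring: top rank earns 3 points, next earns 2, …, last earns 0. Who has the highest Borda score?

Lumen

Borda scores:
  Citadel: 8·3 + 6·0 + 2·2 + 9·2 = 46
  Lumen: 8·1 + 6·3 + 2·3 + 9·3 = 59
  Beacon: 8·0 + 6·1 + 2·1 + 9·0 = 8
  Harbor: 8·2 + 6·2 + 2·0 + 9·1 = 37
Lumen has the highest total.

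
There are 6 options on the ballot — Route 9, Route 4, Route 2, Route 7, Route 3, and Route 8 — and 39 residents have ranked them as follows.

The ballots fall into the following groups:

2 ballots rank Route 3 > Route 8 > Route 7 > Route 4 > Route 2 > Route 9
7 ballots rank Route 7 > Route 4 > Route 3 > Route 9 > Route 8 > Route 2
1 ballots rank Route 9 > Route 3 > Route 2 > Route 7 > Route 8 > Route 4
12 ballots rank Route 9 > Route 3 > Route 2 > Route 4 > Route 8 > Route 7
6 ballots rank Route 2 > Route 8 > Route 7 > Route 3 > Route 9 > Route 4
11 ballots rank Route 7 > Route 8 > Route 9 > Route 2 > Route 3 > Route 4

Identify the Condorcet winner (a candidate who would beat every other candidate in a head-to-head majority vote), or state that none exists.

No Condorcet winner

Head-to-head results (39 voters total):
Route 9 vs Route 4: Route 9 wins 30–9.
Route 9 vs Route 2: Route 9 wins 31–8.
Route 9 vs Route 7: Route 7 wins 26–13.
Route 9 vs Route 3: Route 9 wins 24–15.
Route 9 vs Route 8: Route 9 wins 20–19.
Route 4 vs Route 2: Route 2 wins 30–9.
Route 4 vs Route 7: Route 7 wins 27–12.
Route 4 vs Route 3: Route 3 wins 32–7.
Route 4 vs Route 8: Route 8 wins 20–19.
Route 2 vs Route 7: Route 7 wins 20–19.
Route 2 vs Route 3: Route 3 wins 22–17.
Route 2 vs Route 8: Route 8 wins 20–19.
Route 7 vs Route 3: Route 7 wins 24–15.
Route 7 vs Route 8: Route 8 wins 20–19.
Route 3 vs Route 8: Route 3 wins 22–17.
No candidate beats all others: Route 9 beats Route 8 beats Route 7 beats Route 9, a majority cycle.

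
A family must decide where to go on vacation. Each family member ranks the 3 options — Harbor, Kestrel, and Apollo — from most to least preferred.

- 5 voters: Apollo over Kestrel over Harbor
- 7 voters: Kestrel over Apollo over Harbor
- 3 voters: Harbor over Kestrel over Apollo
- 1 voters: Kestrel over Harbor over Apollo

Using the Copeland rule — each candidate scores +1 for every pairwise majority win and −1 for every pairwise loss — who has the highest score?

Pairwise results:
  Harbor vs Kestrel: Kestrel wins 13–3.
  Harbor vs Apollo: Apollo wins 12–4.
  Kestrel vs Apollo: Kestrel wins 11–5.
Copeland scores (wins − losses):
  Harbor: 0 − 2 = -2
  Kestrel: 2 − 0 = 2
  Apollo: 1 − 1 = 0
Kestrel has the best Copeland score.

Kestrel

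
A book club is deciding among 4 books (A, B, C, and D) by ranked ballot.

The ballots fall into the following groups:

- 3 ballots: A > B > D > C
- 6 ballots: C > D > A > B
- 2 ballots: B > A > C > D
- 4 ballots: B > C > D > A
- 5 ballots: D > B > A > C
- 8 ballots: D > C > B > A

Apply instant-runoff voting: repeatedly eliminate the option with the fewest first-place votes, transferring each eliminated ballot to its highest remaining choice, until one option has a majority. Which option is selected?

D

Round 1: D 13, B 6, C 6, A 3. A has the fewest and is eliminated.
Round 2: D 13, B 9, C 6. C has the fewest and is eliminated.
Round 3: D 19, B 9. D has a majority.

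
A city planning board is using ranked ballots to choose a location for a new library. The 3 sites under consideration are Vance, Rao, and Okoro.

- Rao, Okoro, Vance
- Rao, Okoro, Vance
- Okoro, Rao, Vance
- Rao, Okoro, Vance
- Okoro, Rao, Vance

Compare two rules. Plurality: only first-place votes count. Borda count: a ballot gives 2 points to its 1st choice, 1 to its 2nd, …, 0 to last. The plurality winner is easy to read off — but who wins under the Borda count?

Rao

Plurality first-place counts: Vance 0, Rao 3, Okoro 2 → Rao.
Borda totals: Vance 0, Rao 8, Okoro 7 → Rao.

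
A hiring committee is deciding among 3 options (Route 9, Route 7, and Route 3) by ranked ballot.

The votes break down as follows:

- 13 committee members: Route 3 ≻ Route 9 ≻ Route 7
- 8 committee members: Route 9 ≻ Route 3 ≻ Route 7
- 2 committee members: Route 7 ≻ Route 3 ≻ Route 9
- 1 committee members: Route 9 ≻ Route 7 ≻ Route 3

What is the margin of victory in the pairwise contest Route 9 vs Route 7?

20

Ballots ranking Route 9 above Route 7: 13+8+1 = 22.
Ballots ranking Route 7 above Route 9: 2.
Route 9 wins 22–2, a margin of 20.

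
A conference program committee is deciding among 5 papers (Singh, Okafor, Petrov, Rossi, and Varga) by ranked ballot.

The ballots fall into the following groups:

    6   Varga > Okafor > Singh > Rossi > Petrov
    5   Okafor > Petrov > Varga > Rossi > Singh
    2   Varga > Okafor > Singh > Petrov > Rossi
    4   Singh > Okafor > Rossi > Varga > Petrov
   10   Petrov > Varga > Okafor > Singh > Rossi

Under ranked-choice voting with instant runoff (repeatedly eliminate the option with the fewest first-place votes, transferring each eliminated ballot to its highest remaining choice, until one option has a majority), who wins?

Round 1: Petrov 10, Varga 8, Okafor 5, Singh 4, Rossi 0. Rossi has the fewest and is eliminated.
Round 2: Petrov 10, Varga 8, Okafor 5, Singh 4. Singh has the fewest and is eliminated.
Round 3: Petrov 10, Okafor 9, Varga 8. Varga has the fewest and is eliminated.
Round 4: Okafor 17, Petrov 10. Okafor has a majority.

Okafor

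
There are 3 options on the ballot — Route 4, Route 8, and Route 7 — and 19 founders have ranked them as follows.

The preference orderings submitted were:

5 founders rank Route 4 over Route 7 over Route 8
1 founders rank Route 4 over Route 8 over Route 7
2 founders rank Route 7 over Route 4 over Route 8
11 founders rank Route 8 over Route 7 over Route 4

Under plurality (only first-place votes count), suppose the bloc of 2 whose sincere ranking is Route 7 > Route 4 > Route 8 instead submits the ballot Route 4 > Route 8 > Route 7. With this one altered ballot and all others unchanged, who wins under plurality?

First-place totals with the altered ballot: Route 4 8, Route 8 11, Route 7 0.
The winner is unchanged: still Route 8.

Route 8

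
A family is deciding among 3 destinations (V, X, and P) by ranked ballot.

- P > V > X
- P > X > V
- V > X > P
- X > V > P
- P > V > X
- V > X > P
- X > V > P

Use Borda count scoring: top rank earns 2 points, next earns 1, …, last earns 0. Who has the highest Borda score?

V

Borda scores:
  V: 1 + 0 + 2 + 1 + 1 + 2 + 1 = 8
  X: 0 + 1 + 1 + 2 + 0 + 1 + 2 = 7
  P: 2 + 2 + 0 + 0 + 2 + 0 + 0 = 6
V has the highest total.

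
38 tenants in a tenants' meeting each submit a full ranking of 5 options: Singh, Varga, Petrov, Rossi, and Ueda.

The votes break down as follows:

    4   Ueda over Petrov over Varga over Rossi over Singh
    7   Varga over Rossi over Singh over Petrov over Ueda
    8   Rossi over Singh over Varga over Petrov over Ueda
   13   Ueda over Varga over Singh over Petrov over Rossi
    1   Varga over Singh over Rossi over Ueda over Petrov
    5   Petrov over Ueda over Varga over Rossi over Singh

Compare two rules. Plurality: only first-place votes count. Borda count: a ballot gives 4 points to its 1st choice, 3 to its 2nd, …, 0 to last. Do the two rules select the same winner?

No

Plurality first-place counts: Singh 0, Varga 8, Petrov 5, Rossi 8, Ueda 17 → Ueda.
Borda totals: Singh 67, Varga 105, Petrov 60, Rossi 64, Ueda 84 → Varga.
The two rules disagree: plurality picks Ueda, Borda picks Varga.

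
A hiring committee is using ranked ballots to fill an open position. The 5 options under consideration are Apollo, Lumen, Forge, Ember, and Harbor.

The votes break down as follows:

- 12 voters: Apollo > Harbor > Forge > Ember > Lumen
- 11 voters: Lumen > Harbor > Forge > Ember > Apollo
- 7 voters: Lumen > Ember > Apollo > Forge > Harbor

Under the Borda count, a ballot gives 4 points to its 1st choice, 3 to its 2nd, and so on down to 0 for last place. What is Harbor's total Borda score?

Borda scores:
  Apollo: 12·4 + 11·0 + 7·2 = 62
  Lumen: 12·0 + 11·4 + 7·4 = 72
  Forge: 12·2 + 11·2 + 7·1 = 53
  Ember: 12·1 + 11·1 + 7·3 = 44
  Harbor: 12·3 + 11·3 + 7·0 = 69

69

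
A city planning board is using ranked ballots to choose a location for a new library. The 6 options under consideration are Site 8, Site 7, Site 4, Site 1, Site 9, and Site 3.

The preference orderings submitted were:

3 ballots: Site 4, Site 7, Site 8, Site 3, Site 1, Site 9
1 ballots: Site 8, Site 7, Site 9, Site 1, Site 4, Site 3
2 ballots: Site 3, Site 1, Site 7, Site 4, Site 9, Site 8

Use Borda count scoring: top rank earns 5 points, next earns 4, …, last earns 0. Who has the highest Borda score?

Borda scores:
  Site 8: 3·3 + 5 + 2·0 = 14
  Site 7: 3·4 + 4 + 2·3 = 22
  Site 4: 3·5 + 1 + 2·2 = 20
  Site 1: 3·1 + 2 + 2·4 = 13
  Site 9: 3·0 + 3 + 2·1 = 5
  Site 3: 3·2 + 0 + 2·5 = 16
Site 7 has the highest total.

Site 7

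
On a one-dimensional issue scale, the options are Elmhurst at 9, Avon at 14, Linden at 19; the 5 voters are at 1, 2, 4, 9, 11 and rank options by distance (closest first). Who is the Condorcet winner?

Elmhurst

With single-peaked preferences on a line, the Condorcet winner is the candidate closest to the median voter.
The median voter (position 4) is closest to Elmhurst at 9.
Check: Elmhurst vs Avon — voters closer to Elmhurst: 5 of 5.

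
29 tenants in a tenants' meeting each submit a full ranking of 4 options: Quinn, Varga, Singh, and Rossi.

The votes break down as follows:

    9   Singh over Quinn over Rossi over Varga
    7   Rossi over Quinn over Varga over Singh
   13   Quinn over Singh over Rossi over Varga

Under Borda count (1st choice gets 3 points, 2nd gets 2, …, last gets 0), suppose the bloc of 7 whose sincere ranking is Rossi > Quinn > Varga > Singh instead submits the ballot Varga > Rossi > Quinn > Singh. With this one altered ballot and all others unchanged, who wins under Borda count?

Quinn

Borda totals with the altered ballot: Quinn 64, Varga 21, Singh 53, Rossi 36.
The winner is unchanged: still Quinn.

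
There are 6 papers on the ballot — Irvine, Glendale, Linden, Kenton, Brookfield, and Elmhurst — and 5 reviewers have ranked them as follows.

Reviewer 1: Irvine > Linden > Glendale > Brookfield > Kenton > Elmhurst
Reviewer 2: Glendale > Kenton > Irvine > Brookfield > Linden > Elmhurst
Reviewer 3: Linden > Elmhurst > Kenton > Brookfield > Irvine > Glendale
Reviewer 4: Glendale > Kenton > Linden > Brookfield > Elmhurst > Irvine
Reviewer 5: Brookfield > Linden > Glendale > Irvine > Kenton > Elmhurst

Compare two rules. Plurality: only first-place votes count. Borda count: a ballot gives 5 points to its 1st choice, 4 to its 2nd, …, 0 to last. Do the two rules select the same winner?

No

Plurality first-place counts: Irvine 1, Glendale 2, Linden 1, Kenton 0, Brookfield 1, Elmhurst 0 → Glendale.
Borda totals: Irvine 11, Glendale 16, Linden 17, Kenton 13, Brookfield 13, Elmhurst 5 → Linden.
The two rules disagree: plurality picks Glendale, Borda picks Linden.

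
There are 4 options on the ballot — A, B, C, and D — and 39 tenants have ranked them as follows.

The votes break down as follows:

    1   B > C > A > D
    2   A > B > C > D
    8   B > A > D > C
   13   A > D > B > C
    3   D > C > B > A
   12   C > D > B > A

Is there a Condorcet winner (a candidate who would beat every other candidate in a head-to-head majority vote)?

No

Head-to-head results (39 voters total):
A vs B: B wins 24–15.
A vs C: A wins 23–16.
A vs D: A wins 24–15.
B vs C: B wins 24–15.
B vs D: D wins 28–11.
C vs D: D wins 24–15.
No candidate beats all others: A beats D beats B beats A, a majority cycle.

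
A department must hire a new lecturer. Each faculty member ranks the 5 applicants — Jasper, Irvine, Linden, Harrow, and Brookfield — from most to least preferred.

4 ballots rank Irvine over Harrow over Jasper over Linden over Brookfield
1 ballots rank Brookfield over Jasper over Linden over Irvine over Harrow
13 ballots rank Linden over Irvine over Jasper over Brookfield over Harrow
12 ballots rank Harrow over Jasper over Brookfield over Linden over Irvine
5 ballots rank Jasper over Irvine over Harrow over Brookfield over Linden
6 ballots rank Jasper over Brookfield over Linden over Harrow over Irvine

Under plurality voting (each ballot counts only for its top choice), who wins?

Linden

First-place vote totals:
  Jasper: 11
  Irvine: 4
  Linden: 13
  Harrow: 12
  Brookfield: 1
Linden has the most first-place votes.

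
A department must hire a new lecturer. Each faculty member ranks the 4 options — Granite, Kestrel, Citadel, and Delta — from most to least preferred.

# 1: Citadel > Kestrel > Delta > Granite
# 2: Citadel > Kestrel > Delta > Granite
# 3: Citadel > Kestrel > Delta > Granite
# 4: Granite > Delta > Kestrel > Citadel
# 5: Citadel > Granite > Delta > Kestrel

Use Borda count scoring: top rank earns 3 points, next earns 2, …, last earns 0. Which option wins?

Borda scores:
  Granite: 0 + 0 + 0 + 3 + 2 = 5
  Kestrel: 2 + 2 + 2 + 1 + 0 = 7
  Citadel: 3 + 3 + 3 + 0 + 3 = 12
  Delta: 1 + 1 + 1 + 2 + 1 = 6
Citadel has the highest total.

Citadel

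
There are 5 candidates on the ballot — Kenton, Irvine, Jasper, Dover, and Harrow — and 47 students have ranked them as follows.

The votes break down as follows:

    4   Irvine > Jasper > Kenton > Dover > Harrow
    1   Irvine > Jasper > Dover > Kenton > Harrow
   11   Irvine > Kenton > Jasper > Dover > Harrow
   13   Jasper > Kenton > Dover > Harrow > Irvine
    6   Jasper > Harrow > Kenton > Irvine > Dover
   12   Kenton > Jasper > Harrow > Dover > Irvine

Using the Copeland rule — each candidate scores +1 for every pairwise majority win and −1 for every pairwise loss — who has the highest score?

Jasper

Pairwise results:
  Kenton vs Irvine: Kenton wins 31–16.
  Kenton vs Jasper: Jasper wins 24–23.
  Kenton vs Dover: Kenton wins 46–1.
  Kenton vs Harrow: Kenton wins 41–6.
  Irvine vs Jasper: Jasper wins 31–16.
  Irvine vs Dover: Dover wins 25–22.
  Irvine vs Harrow: Harrow wins 31–16.
  Jasper vs Dover: Jasper wins 47–0.
  Jasper vs Harrow: Jasper wins 47–0.
  Dover vs Harrow: Dover wins 29–18.
Copeland scores (wins − losses):
  Kenton: 3 − 1 = 2
  Irvine: 0 − 4 = -4
  Jasper: 4 − 0 = 4
  Dover: 2 − 2 = 0
  Harrow: 1 − 3 = -2
Jasper has the best Copeland score.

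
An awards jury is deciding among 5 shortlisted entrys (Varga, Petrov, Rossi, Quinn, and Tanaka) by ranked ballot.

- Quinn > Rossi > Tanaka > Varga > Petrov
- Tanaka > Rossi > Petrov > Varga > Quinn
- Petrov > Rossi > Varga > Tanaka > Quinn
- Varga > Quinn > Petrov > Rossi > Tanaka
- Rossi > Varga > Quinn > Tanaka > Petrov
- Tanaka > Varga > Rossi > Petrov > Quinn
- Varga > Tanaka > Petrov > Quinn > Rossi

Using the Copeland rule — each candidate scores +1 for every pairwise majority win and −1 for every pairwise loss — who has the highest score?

Pairwise results:
  Varga vs Petrov: Varga wins 5–2.
  Varga vs Rossi: Rossi wins 4–3.
  Varga vs Quinn: Varga wins 6–1.
  Varga vs Tanaka: Varga wins 4–3.
  Petrov vs Rossi: Rossi wins 4–3.
  Petrov vs Quinn: Petrov wins 4–3.
  Petrov vs Tanaka: Tanaka wins 5–2.
  Rossi vs Quinn: Rossi wins 4–3.
  Rossi vs Tanaka: Rossi wins 4–3.
  Quinn vs Tanaka: Tanaka wins 4–3.
Copeland scores (wins − losses):
  Varga: 3 − 1 = 2
  Petrov: 1 − 3 = -2
  Rossi: 4 − 0 = 4
  Quinn: 0 − 4 = -4
  Tanaka: 2 − 2 = 0
Rossi has the best Copeland score.

Rossi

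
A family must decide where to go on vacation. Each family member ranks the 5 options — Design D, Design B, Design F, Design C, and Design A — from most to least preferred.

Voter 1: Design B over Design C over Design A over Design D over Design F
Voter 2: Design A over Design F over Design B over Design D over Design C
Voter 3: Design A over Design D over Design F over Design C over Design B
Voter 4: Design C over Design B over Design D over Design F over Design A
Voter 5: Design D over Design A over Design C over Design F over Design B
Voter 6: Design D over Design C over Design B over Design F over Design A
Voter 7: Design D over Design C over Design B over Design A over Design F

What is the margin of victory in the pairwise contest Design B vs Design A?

1

Ballots ranking Design B above Design A: 4.
Ballots ranking Design A above Design B: 3.
Design B wins 4–3, a margin of 1.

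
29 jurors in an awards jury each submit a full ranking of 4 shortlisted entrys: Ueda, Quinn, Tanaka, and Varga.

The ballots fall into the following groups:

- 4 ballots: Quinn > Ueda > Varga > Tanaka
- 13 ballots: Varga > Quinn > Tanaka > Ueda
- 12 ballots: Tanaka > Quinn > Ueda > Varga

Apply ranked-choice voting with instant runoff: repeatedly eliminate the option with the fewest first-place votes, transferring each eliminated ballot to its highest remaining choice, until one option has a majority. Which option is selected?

Round 1: Varga 13, Tanaka 12, Quinn 4, Ueda 0. Ueda has the fewest and is eliminated.
Round 2: Varga 13, Tanaka 12, Quinn 4. Quinn has the fewest and is eliminated.
Round 3: Varga 17, Tanaka 12. Varga has a majority.

Varga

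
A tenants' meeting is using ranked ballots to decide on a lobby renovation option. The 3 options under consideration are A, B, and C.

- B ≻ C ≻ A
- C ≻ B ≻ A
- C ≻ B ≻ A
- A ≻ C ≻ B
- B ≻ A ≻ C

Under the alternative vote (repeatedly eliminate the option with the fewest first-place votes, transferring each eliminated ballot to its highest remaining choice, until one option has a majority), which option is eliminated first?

A

Round 1: B 2, C 2, A 1. A has the fewest and is eliminated.
Round 2: C 3, B 2. C has a majority.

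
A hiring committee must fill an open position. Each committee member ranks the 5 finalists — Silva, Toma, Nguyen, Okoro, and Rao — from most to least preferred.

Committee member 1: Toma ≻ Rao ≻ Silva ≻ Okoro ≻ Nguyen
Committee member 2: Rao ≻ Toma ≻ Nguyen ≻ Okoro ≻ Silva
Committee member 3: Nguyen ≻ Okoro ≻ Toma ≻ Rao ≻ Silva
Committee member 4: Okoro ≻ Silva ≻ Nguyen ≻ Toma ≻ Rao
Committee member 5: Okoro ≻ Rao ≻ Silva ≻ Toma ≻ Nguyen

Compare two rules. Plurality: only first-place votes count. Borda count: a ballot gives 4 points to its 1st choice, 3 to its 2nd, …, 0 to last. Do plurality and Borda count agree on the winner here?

Plurality first-place counts: Silva 0, Toma 1, Nguyen 1, Okoro 2, Rao 1 → Okoro.
Borda totals: Silva 7, Toma 11, Nguyen 8, Okoro 13, Rao 11 → Okoro.
The two rules agree on Okoro.

Yes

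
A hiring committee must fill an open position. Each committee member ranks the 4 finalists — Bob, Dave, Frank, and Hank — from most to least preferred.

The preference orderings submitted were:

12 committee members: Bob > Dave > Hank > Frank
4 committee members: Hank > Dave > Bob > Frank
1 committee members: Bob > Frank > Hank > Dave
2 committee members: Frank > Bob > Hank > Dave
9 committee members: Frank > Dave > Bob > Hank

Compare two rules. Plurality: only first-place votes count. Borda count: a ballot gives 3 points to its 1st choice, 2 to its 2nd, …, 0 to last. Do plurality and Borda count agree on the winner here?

Plurality first-place counts: Bob 13, Dave 0, Frank 11, Hank 4 → Bob.
Borda totals: Bob 56, Dave 50, Frank 35, Hank 27 → Bob.
The two rules agree on Bob.

Yes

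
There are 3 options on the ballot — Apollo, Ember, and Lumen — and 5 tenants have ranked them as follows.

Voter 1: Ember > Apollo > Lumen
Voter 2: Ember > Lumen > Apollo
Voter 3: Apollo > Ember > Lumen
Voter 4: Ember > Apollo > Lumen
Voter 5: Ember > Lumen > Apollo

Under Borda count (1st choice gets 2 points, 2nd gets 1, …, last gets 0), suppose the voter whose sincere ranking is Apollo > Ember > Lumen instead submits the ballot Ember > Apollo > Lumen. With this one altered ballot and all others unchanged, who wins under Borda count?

Borda totals with the altered ballot: Apollo 3, Ember 10, Lumen 2.
The winner is unchanged: still Ember.

Ember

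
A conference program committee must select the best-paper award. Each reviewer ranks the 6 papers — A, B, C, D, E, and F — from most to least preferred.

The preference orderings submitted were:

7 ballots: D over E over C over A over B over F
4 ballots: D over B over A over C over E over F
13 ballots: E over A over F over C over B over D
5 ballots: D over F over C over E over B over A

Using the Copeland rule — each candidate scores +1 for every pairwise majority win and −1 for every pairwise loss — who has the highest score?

D

Pairwise results:
  A vs B: A wins 20–9.
  A vs C: A wins 17–12.
  A vs D: D wins 16–13.
  A vs E: E wins 25–4.
  A vs F: A wins 24–5.
  B vs C: C wins 25–4.
  B vs D: D wins 16–13.
  B vs E: E wins 25–4.
  B vs F: F wins 18–11.
  C vs D: D wins 16–13.
  C vs E: E wins 20–9.
  C vs F: F wins 18–11.
  D vs E: D wins 16–13.
  D vs F: D wins 16–13.
  E vs F: E wins 24–5.
Copeland scores (wins − losses):
  A: 3 − 2 = 1
  B: 0 − 5 = -5
  C: 1 − 4 = -3
  D: 5 − 0 = 5
  E: 4 − 1 = 3
  F: 2 − 3 = -1
D has the best Copeland score.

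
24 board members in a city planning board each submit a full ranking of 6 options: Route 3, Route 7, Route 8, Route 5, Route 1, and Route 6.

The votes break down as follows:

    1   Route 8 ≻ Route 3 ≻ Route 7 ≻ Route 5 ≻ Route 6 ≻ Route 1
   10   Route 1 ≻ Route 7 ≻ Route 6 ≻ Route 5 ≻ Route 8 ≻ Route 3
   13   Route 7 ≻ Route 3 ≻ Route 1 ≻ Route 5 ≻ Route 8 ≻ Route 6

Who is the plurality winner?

First-place vote totals:
  Route 3: 0
  Route 7: 13
  Route 8: 1
  Route 5: 0
  Route 1: 10
  Route 6: 0
Route 7 has the most first-place votes.

Route 7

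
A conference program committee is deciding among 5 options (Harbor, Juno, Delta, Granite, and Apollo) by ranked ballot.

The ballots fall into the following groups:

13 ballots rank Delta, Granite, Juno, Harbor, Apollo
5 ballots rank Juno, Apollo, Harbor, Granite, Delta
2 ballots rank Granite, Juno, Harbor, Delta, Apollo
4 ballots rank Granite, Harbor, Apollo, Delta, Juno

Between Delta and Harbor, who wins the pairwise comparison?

Ballots ranking Delta above Harbor: 13.
Ballots ranking Harbor above Delta: 5+2+4 = 11.
Delta wins the head-to-head, 13–11.

Delta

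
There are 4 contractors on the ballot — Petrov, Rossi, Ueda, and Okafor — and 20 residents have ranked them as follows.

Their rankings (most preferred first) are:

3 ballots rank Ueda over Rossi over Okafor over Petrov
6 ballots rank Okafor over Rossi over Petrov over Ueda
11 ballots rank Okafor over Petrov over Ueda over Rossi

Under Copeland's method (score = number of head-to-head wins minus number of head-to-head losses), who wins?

Okafor

Pairwise results:
  Petrov vs Rossi: Petrov wins 11–9.
  Petrov vs Ueda: Petrov wins 17–3.
  Petrov vs Okafor: Okafor wins 20–0.
  Rossi vs Ueda: Ueda wins 14–6.
  Rossi vs Okafor: Okafor wins 17–3.
  Ueda vs Okafor: Okafor wins 17–3.
Copeland scores (wins − losses):
  Petrov: 2 − 1 = 1
  Rossi: 0 − 3 = -3
  Ueda: 1 − 2 = -1
  Okafor: 3 − 0 = 3
Okafor has the best Copeland score.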